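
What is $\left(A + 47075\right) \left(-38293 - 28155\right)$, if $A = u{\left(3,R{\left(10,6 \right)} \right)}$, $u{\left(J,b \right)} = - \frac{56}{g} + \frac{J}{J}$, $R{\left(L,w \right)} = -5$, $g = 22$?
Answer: $- \frac{34407305984}{11} \approx -3.1279 \cdot 10^{9}$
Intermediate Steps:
$u{\left(J,b \right)} = - \frac{17}{11}$ ($u{\left(J,b \right)} = - \frac{56}{22} + \frac{J}{J} = \left(-56\right) \frac{1}{22} + 1 = - \frac{28}{11} + 1 = - \frac{17}{11}$)
$A = - \frac{17}{11} \approx -1.5455$
$\left(A + 47075\right) \left(-38293 - 28155\right) = \left(- \frac{17}{11} + 47075\right) \left(-38293 - 28155\right) = \frac{517808}{11} \left(-66448\right) = - \frac{34407305984}{11}$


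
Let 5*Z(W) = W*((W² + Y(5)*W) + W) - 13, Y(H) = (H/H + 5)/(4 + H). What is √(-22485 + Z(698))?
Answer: √15334558230/15 ≈ 8255.5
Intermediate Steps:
Y(H) = 6/(4 + H) (Y(H) = (1 + 5)/(4 + H) = 6/(4 + H))
Z(W) = -13/5 + W*(W² + 5*W/3)/5 (Z(W) = (W*((W² + (6/(4 + 5))*W) + W) - 13)/5 = (W*((W² + (6/9)*W) + W) - 13)/5 = (W*((W² + (6*(⅑))*W) + W) - 13)/5 = (W*((W² + 2*W/3) + W) - 13)/5 = (W*(W² + 5*W/3) - 13)/5 = (-13 + W*(W² + 5*W/3))/5 = -13/5 + W*(W² + 5*W/3)/5)
√(-22485 + Z(698)) = √(-22485 + (-13/5 + (⅓)*698² + (⅕)*698³)) = √(-22485 + (-13/5 + (⅓)*487204 + (⅕)*340068392)) = √(-22485 + (-13/5 + 487204/3 + 340068392/5)) = √(-22485 + 1022641157/15) = √(1022303882/15) = √15334558230/15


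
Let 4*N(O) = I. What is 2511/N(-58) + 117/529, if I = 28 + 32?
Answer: 443358/2645 ≈ 167.62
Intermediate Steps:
I = 60
N(O) = 15 (N(O) = (¼)*60 = 15)
2511/N(-58) + 117/529 = 2511/15 + 117/529 = 2511*(1/15) + 117*(1/529) = 837/5 + 117/529 = 443358/2645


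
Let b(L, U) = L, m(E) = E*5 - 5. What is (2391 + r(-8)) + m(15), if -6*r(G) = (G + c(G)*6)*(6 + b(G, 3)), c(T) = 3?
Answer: 7393/3 ≈ 2464.3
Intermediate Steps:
m(E) = -5 + 5*E (m(E) = 5*E - 5 = -5 + 5*E)
r(G) = -(6 + G)*(18 + G)/6 (r(G) = -(G + 3*6)*(6 + G)/6 = -(G + 18)*(6 + G)/6 = -(18 + G)*(6 + G)/6 = -(6 + G)*(18 + G)/6)
(2391 + r(-8)) + m(15) = (2391 + (-18 - 4*(-8) - 1/6*(-8)**2)) + (-5 + 5*15) = (2391 + (-18 + 32 - 1/6*64)) + (-5 + 75) = (2391 + (-18 + 32 - 32/3)) + 70 = (2391 + 10/3) + 70 = 7183/3 + 70 = 7393/3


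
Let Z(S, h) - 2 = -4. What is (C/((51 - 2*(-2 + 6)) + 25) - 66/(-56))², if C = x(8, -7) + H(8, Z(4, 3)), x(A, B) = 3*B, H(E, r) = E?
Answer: 55225/56644 ≈ 0.97495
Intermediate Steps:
Z(S, h) = -2 (Z(S, h) = 2 - 4 = -2)
C = -13 (C = 3*(-7) + 8 = -21 + 8 = -13)
(C/((51 - 2*(-2 + 6)) + 25) - 66/(-56))² = (-13/((51 - 2*(-2 + 6)) + 25) - 66/(-56))² = (-13/((51 - 2*4) + 25) - 66*(-1/56))² = (-13/((51 - 8) + 25) + 33/28)² = (-13/(43 + 25) + 33/28)² = (-13/68 + 33/28)² = (235/238)² = 55225/56644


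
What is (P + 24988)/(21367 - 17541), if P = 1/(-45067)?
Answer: 1126134195/172426342 ≈ 6.5311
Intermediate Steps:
P = -1/45067 ≈ -2.2189e-5
(P + 24988)/(21367 - 17541) = (-1/45067 + 24988)/(21367 - 17541) = (1126134195/45067)/3826 = (1126134195/45067)*(1/3826) = 1126134195/172426342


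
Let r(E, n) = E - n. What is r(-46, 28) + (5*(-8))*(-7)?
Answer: 206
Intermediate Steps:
r(-46, 28) + (5*(-8))*(-7) = (-46 - 1*28) + (5*(-8))*(-7) = (-46 - 28) - 40*(-7) = -74 + 280 = 206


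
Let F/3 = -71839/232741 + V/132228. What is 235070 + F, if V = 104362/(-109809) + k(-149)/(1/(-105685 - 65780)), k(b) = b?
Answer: 265447160463934257275/1126452820927644 ≈ 2.3565e+5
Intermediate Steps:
V = 2805431523203/109809 (V = 104362/(-109809) - 149/(1/(-105685 - 65780)) = 104362*(-1/109809) - 149/(1/(-171465)) = -104362/109809 - 149/(-1/171465) = -104362/109809 - 149*(-171465) = -104362/109809 + 25548285 = 2805431523203/109809 ≈ 2.5548e+7)
F = 651895848472982195/1126452820927644 (F = 3*(-71839/232741 + (2805431523203/109809)/132228) = 3*(-71839*1/232741 + (2805431523203/109809)*(1/132228)) = 3*(-71839/232741 + 2805431523203/14519824452) = 3*(651895848472982195/3379358462782932) = 651895848472982195/1126452820927644 ≈ 578.72)
235070 + F = 235070 + 651895848472982195/1126452820927644 = 265447160463934257275/1126452820927644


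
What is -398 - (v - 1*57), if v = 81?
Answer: -422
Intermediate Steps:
-398 - (v - 1*57) = -398 - (81 - 1*57) = -398 - (81 - 57) = -398 - 1*24 = -398 - 24 = -422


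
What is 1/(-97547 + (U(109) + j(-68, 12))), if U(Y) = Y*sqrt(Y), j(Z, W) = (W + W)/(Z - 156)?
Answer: -76476932/7459088177025 - 85456*sqrt(109)/7459088177025 ≈ -1.0372e-5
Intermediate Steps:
j(Z, W) = 2*W/(-156 + Z) (j(Z, W) = (2*W)/(-156 + Z) = 2*W/(-156 + Z))
U(Y) = Y**(3/2)
1/(-97547 + (U(109) + j(-68, 12))) = 1/(-97547 + (109**(3/2) + 2*12/(-156 - 68))) = 1/(-97547 + (109*sqrt(109) + 2*12/(-224))) = 1/(-97547 + (109*sqrt(109) + 2*12*(-1/224))) = 1/(-97547 + (109*sqrt(109) - 3/28)) = 1/(-97547 + (-3/28 + 109*sqrt(109))) = 1/(-2731319/28 + 109*sqrt(109))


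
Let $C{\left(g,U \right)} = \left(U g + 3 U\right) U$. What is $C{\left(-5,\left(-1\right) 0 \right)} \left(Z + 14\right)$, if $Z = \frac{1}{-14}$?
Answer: $0$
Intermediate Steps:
$C{\left(g,U \right)} = U \left(3 U + U g\right)$ ($C{\left(g,U \right)} = \left(3 U + U g\right) U = U \left(3 U + U g\right)$)
$Z = - \frac{1}{14} \approx -0.071429$
$C{\left(-5,\left(-1\right) 0 \right)} \left(Z + 14\right) = \left(\left(-1\right) 0\right)^{2} \left(3 - 5\right) \left(- \frac{1}{14} + 14\right) = 0^{2} \left(-2\right) \frac{195}{14} = 0 \left(-2\right) \frac{195}{14} = 0 \cdot \frac{195}{14} = 0$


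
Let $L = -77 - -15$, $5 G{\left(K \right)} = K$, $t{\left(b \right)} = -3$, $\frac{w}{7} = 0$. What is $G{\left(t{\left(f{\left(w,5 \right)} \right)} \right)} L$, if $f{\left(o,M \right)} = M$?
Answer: $\frac{186}{5} \approx 37.2$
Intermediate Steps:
$w = 0$ ($w = 7 \cdot 0 = 0$)
$G{\left(K \right)} = \frac{K}{5}$
$L = -62$ ($L = -77 + 15 = -62$)
$G{\left(t{\left(f{\left(w,5 \right)} \right)} \right)} L = \frac{1}{5} \left(-3\right) \left(-62\right) = \left(- \frac{3}{5}\right) \left(-62\right) = \frac{186}{5}$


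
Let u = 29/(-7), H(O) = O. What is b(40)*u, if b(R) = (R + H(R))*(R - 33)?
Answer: -2320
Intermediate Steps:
u = -29/7 (u = 29*(-⅐) = -29/7 ≈ -4.1429)
b(R) = 2*R*(-33 + R) (b(R) = (R + R)*(R - 33) = (2*R)*(-33 + R) = 2*R*(-33 + R))
b(40)*u = (2*40*(-33 + 40))*(-29/7) = (2*40*7)*(-29/7) = 560*(-29/7) = -2320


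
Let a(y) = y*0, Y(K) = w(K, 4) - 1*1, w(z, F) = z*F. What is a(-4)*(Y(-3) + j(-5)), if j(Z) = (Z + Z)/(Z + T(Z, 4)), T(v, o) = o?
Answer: 0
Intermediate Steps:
w(z, F) = F*z
j(Z) = 2*Z/(4 + Z) (j(Z) = (Z + Z)/(Z + 4) = (2*Z)/(4 + Z) = 2*Z/(4 + Z))
Y(K) = -1 + 4*K (Y(K) = 4*K - 1*1 = 4*K - 1 = -1 + 4*K)
a(y) = 0
a(-4)*(Y(-3) + j(-5)) = 0*((-1 + 4*(-3)) + 2*(-5)/(4 - 5)) = 0*((-1 - 12) + 2*(-5)/(-1)) = 0*(-13 + 2*(-5)*(-1)) = 0*(-13 + 10) = 0*(-3) = 0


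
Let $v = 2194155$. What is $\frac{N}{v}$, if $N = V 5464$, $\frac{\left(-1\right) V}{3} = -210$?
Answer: $\frac{76496}{48759} \approx 1.5689$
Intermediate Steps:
$V = 630$ ($V = \left(-3\right) \left(-210\right) = 630$)
$N = 3442320$ ($N = 630 \cdot 5464 = 3442320$)
$\frac{N}{v} = \frac{3442320}{2194155} = 3442320 \cdot \frac{1}{2194155} = \frac{76496}{48759}$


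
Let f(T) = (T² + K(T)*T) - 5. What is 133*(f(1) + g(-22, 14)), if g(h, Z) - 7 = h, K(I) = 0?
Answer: -2527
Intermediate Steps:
g(h, Z) = 7 + h
f(T) = -5 + T² (f(T) = (T² + 0*T) - 5 = (T² + 0) - 5 = T² - 5 = -5 + T²)
133*(f(1) + g(-22, 14)) = 133*((-5 + 1²) + (7 - 22)) = 133*((-5 + 1) - 15) = 133*(-4 - 15) = 133*(-19) = -2527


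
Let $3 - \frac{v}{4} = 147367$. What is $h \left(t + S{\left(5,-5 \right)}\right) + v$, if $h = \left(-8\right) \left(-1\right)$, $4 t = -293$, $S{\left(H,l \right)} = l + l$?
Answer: $-590122$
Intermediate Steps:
$S{\left(H,l \right)} = 2 l$
$t = - \frac{293}{4}$ ($t = \frac{1}{4} \left(-293\right) = - \frac{293}{4} \approx -73.25$)
$v = -589456$ ($v = 12 - 589468 = -589456$)
$h = 8$
$h \left(t + S{\left(5,-5 \right)}\right) + v = 8 \left(- \frac{293}{4} + 2 \left(-5\right)\right) - 589456 = 8 \left(- \frac{293}{4} - 10\right) - 589456 = 8 \left(- \frac{333}{4}\right) - 589456 = -666 - 589456 = -590122$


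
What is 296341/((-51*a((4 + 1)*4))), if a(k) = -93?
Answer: 296341/4743 ≈ 62.480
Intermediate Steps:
296341/((-51*a((4 + 1)*4))) = 296341/((-51*(-93))) = 296341/4743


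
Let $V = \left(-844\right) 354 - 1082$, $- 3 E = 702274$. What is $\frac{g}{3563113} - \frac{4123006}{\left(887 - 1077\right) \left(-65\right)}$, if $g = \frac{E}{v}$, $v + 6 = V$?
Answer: $- \frac{3303917205208955869}{9896511795303900} \approx -333.85$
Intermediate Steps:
$E = - \frac{702274}{3}$ ($E = \left(- \frac{1}{3}\right) 702274 = - \frac{702274}{3} \approx -2.3409 \cdot 10^{5}$)
$V = -299858$ ($V = -298776 - 1082 = -299858$)
$v = -299864$ ($v = -6 - 299858 = -299864$)
$g = \frac{351137}{449796}$ ($g = - \frac{702274}{3 \left(-299864\right)} = \left(- \frac{702274}{3}\right) \left(- \frac{1}{299864}\right) = \frac{351137}{449796} \approx 0.78066$)
$\frac{g}{3563113} - \frac{4123006}{\left(887 - 1077\right) \left(-65\right)} = \frac{351137}{449796 \cdot 3563113} - \frac{4123006}{\left(887 - 1077\right) \left(-65\right)} = \frac{351137}{449796} \cdot \frac{1}{3563113} - \frac{4123006}{\left(-190\right) \left(-65\right)} = \frac{351137}{1602673974948} - \frac{4123006}{12350} = \frac{351137}{1602673974948} - \frac{2061503}{6175} = - \frac{3303917205208955869}{9896511795303900}$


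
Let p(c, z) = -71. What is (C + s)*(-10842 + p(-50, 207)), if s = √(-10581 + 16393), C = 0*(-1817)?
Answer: -21826*√1453 ≈ -8.3197e+5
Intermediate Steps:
C = 0
s = 2*√1453 (s = √5812 = 2*√1453 ≈ 76.236)
(C + s)*(-10842 + p(-50, 207)) = (0 + 2*√1453)*(-10842 - 71) = (2*√1453)*(-10913) = -21826*√1453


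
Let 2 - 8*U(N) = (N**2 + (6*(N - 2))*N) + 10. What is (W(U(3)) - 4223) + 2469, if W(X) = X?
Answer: -14067/8 ≈ -1758.4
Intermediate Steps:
U(N) = -1 - N**2/8 - N*(-12 + 6*N)/8 (U(N) = 1/4 - ((N**2 + (6*(N - 2))*N) + 10)/8 = 1/4 - ((N**2 + (6*(-2 + N))*N) + 10)/8 = 1/4 - ((N**2 + (-12 + 6*N)*N) + 10)/8 = 1/4 - ((N**2 + N*(-12 + 6*N)) + 10)/8 = 1/4 - (10 + N**2 + N*(-12 + 6*N))/8 = 1/4 + (-5/4 - N**2/8 - N*(-12 + 6*N)/8) = -1 - N**2/8 - N*(-12 + 6*N)/8)
(W(U(3)) - 4223) + 2469 = ((-1 - 7/8*3**2 + (3/2)*3) - 4223) + 2469 = ((-1 - 7/8*9 + 9/2) - 4223) + 2469 = ((-1 - 63/8 + 9/2) - 4223) + 2469 = (-35/8 - 4223) + 2469 = -33819/8 + 2469 = -14067/8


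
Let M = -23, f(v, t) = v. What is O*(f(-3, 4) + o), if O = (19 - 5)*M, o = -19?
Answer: 7084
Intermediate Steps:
O = -322 (O = (19 - 5)*(-23) = 14*(-23) = -322)
O*(f(-3, 4) + o) = -322*(-3 - 19) = -322*(-22) = 7084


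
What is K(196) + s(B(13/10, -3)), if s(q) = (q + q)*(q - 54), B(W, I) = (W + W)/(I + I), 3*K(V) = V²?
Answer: 5783629/450 ≈ 12853.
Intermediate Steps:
K(V) = V²/3
B(W, I) = W/I (B(W, I) = (2*W)/((2*I)) = (2*W)*(1/(2*I)) = W/I)
s(q) = 2*q*(-54 + q) (s(q) = (2*q)*(-54 + q) = 2*q*(-54 + q))
K(196) + s(B(13/10, -3)) = (⅓)*196² + 2*((13/10)/(-3))*(-54 + (13/10)/(-3)) = (⅓)*38416 + 2*((13*(⅒))*(-⅓))*(-54 + (13*(⅒))*(-⅓)) = 38416/3 + 2*((13/10)*(-⅓))*(-54 + (13/10)*(-⅓)) = 38416/3 + 2*(-13/30)*(-54 - 13/30) = 38416/3 + 2*(-13/30)*(-1633/30) = 38416/3 + 21229/450 = 5783629/450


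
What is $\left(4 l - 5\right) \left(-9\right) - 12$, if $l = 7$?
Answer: $-219$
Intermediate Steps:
$\left(4 l - 5\right) \left(-9\right) - 12 = \left(4 \cdot 7 - 5\right) \left(-9\right) - 12 = \left(28 - 5\right) \left(-9\right) - 12 = 23 \left(-9\right) - 12 = -207 - 12 = -219$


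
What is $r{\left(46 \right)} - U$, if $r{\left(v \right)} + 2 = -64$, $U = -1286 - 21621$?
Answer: $22841$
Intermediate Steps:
$U = -22907$
$r{\left(v \right)} = -66$ ($r{\left(v \right)} = -2 - 64 = -66$)
$r{\left(46 \right)} - U = -66 - -22907 = -66 + 22907 = 22841$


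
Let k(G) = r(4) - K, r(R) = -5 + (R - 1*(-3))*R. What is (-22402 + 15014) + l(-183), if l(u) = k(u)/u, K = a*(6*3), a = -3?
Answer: -1352081/183 ≈ -7388.4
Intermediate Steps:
K = -54 (K = -18*3 = -3*18 = -54)
r(R) = -5 + R*(3 + R) (r(R) = -5 + (R + 3)*R = -5 + (3 + R)*R = -5 + R*(3 + R))
k(G) = 77 (k(G) = (-5 + 4**2 + 3*4) - 1*(-54) = (-5 + 16 + 12) + 54 = 23 + 54 = 77)
l(u) = 77/u
(-22402 + 15014) + l(-183) = (-22402 + 15014) + 77/(-183) = -7388 + 77*(-1/183) = -7388 - 77/183 = -1352081/183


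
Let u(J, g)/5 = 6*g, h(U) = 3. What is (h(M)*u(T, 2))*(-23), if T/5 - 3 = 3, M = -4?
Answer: -4140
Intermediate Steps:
T = 30 (T = 15 + 5*3 = 15 + 15 = 30)
u(J, g) = 30*g (u(J, g) = 5*(6*g) = 30*g)
(h(M)*u(T, 2))*(-23) = (3*(30*2))*(-23) = (3*60)*(-23) = 180*(-23) = -4140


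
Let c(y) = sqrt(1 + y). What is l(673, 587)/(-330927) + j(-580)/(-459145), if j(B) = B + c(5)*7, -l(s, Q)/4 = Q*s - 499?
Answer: 144963649964/30388695483 - 7*sqrt(6)/459145 ≈ 4.7703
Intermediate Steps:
l(s, Q) = 1996 - 4*Q*s (l(s, Q) = -4*(Q*s - 499) = -4*(-499 + Q*s) = 1996 - 4*Q*s)
j(B) = B + 7*sqrt(6) (j(B) = B + sqrt(1 + 5)*7 = B + sqrt(6)*7 = B + 7*sqrt(6))
l(673, 587)/(-330927) + j(-580)/(-459145) = (1996 - 4*587*673)/(-330927) + (-580 + 7*sqrt(6))/(-459145) = (1996 - 1580204)*(-1/330927) + (-580 + 7*sqrt(6))*(-1/459145) = -1578208*(-1/330927) + (116/91829 - 7*sqrt(6)/459145) = 1578208/330927 + (116/91829 - 7*sqrt(6)/459145) = 144963649964/30388695483 - 7*sqrt(6)/459145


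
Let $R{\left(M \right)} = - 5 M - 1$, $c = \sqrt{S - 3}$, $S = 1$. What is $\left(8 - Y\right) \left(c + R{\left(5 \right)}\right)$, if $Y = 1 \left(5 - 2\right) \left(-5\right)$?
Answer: $-598 + 23 i \sqrt{2} \approx -598.0 + 32.527 i$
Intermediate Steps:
$c = i \sqrt{2}$ ($c = \sqrt{1 - 3} = \sqrt{-2} = i \sqrt{2} \approx 1.4142 i$)
$R{\left(M \right)} = -1 - 5 M$
$Y = -15$ ($Y = 1 \cdot 3 \left(-5\right) = 1 \left(-15\right) = -15$)
$\left(8 - Y\right) \left(c + R{\left(5 \right)}\right) = \left(8 - -15\right) \left(i \sqrt{2} - 26\right) = \left(8 + 15\right) \left(i \sqrt{2} - 26\right) = 23 \left(i \sqrt{2} - 26\right) = 23 \left(-26 + i \sqrt{2}\right) = -598 + 23 i \sqrt{2}$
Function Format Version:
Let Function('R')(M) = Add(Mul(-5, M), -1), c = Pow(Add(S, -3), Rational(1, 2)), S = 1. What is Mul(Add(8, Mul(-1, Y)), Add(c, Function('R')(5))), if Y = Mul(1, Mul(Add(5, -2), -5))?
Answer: Add(-598, Mul(23, I, Pow(2, Rational(1, 2)))) ≈ Add(-598.00, Mul(32.527, I))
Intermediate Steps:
c = Mul(I, Pow(2, Rational(1, 2))) (c = Pow(Add(1, -3), Rational(1, 2)) = Pow(-2, Rational(1, 2)) = Mul(I, Pow(2, Rational(1, 2))) ≈ Mul(1.4142, I))
Function('R')(M) = Add(-1, Mul(-5, M))
Y = -15 (Y = Mul(1, Mul(3, -5)) = Mul(1, -15) = -15)
Mul(Add(8, Mul(-1, Y)), Add(c, Function('R')(5))) = Mul(Add(8, Mul(-1, -15)), Add(Mul(I, Pow(2, Rational(1, 2))), Add(-1, Mul(-5, 5)))) = Mul(Add(8, 15), Add(Mul(I, Pow(2, Rational(1, 2))), Add(-1, -25))) = Mul(23, Add(Mul(I, Pow(2, Rational(1, 2))), -26)) = Mul(23, Add(-26, Mul(I, Pow(2, Rational(1, 2))))) = Add(-598, Mul(23, I, Pow(2, Rational(1, 2))))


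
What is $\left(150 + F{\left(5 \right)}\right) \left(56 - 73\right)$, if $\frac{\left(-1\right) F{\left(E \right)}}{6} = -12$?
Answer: $-3774$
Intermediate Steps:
$F{\left(E \right)} = 72$ ($F{\left(E \right)} = \left(-6\right) \left(-12\right) = 72$)
$\left(150 + F{\left(5 \right)}\right) \left(56 - 73\right) = \left(150 + 72\right) \left(56 - 73\right) = 222 \left(-17\right) = -3774$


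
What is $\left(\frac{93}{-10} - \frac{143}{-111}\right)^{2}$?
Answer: $\frac{79085449}{1232100} \approx 64.188$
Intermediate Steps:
$\left(\frac{93}{-10} - \frac{143}{-111}\right)^{2} = \left(93 \left(- \frac{1}{10}\right) - - \frac{143}{111}\right)^{2} = \left(- \frac{93}{10} + \frac{143}{111}\right)^{2} = \left(- \frac{8893}{1110}\right)^{2} = \frac{79085449}{1232100}$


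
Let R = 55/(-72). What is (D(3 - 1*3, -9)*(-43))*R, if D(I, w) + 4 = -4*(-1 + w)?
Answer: 2365/2 ≈ 1182.5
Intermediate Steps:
R = -55/72 (R = 55*(-1/72) = -55/72 ≈ -0.76389)
D(I, w) = -4*w (D(I, w) = -4 - 4*(-1 + w) = -4 + (4 - 4*w) = -4*w)
(D(3 - 1*3, -9)*(-43))*R = (-4*(-9)*(-43))*(-55/72) = (36*(-43))*(-55/72) = -1548*(-55/72) = 2365/2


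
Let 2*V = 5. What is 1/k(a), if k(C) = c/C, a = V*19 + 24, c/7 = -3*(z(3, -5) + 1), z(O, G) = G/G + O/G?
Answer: -715/294 ≈ -2.4320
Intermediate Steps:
V = 5/2 (V = (1/2)*5 = 5/2 ≈ 2.5000)
z(O, G) = 1 + O/G
c = -147/5 (c = 7*(-3*((-5 + 3)/(-5) + 1)) = 7*(-3*(-1/5*(-2) + 1)) = 7*(-3*(2/5 + 1)) = 7*(-3*7/5) = 7*(-21/5) = -147/5 ≈ -29.400)
a = 143/2 (a = (5/2)*19 + 24 = 95/2 + 24 = 143/2 ≈ 71.500)
k(C) = -147/(5*C)
1/k(a) = 1/(-147/(5*143/2)) = 1/(-147/5*2/143) = 1/(-294/715) = -715/294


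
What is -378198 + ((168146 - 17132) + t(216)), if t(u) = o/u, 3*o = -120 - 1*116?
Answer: -36803867/162 ≈ -2.2718e+5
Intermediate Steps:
o = -236/3 (o = (-120 - 1*116)/3 = (-120 - 116)/3 = (⅓)*(-236) = -236/3 ≈ -78.667)
t(u) = -236/(3*u)
-378198 + ((168146 - 17132) + t(216)) = -378198 + ((168146 - 17132) - 236/3/216) = -378198 + (151014 - 236/3*1/216) = -378198 + (151014 - 59/162) = -378198 + 24464209/162 = -36803867/162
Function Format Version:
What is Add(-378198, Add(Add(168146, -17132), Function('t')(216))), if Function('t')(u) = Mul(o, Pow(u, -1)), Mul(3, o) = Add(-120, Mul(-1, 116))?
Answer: Rational(-36803867, 162) ≈ -2.2718e+5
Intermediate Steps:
o = Rational(-236, 3) (o = Mul(Rational(1, 3), Add(-120, Mul(-1, 116))) = Mul(Rational(1, 3), Add(-120, -116)) = Mul(Rational(1, 3), -236) = Rational(-236, 3) ≈ -78.667)
Function('t')(u) = Mul(Rational(-236, 3), Pow(u, -1))
Add(-378198, Add(Add(168146, -17132), Function('t')(216))) = Add(-378198, Add(Add(168146, -17132), Mul(Rational(-236, 3), Pow(216, -1)))) = Add(-378198, Add(151014, Mul(Rational(-236, 3), Rational(1, 216)))) = Add(-378198, Add(151014, Rational(-59, 162))) = Add(-378198, Rational(24464209, 162)) = Rational(-36803867, 162)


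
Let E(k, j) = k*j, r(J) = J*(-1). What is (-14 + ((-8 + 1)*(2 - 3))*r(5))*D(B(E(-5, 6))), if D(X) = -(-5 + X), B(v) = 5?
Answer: 0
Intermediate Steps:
r(J) = -J
E(k, j) = j*k
D(X) = 5 - X
(-14 + ((-8 + 1)*(2 - 3))*r(5))*D(B(E(-5, 6))) = (-14 + ((-8 + 1)*(2 - 3))*(-1*5))*(5 - 1*5) = (-14 - 7*(-1)*(-5))*(5 - 5) = (-14 + 7*(-5))*0 = (-14 - 35)*0 = -49*0 = 0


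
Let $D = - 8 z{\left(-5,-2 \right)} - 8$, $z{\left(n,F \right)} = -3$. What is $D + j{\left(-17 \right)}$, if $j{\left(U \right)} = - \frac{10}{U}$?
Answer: $\frac{282}{17} \approx 16.588$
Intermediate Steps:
$D = 16$ ($D = \left(-8\right) \left(-3\right) - 8 = 24 - 8 = 16$)
$D + j{\left(-17 \right)} = 16 - \frac{10}{-17} = 16 - - \frac{10}{17} = 16 + \frac{10}{17} = \frac{282}{17}$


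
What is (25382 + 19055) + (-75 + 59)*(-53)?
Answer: 45285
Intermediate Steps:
(25382 + 19055) + (-75 + 59)*(-53) = 44437 - 16*(-53) = 44437 + 848 = 45285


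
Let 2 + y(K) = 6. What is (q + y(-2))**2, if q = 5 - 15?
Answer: 36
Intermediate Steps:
q = -10
y(K) = 4 (y(K) = -2 + 6 = 4)
(q + y(-2))**2 = (-10 + 4)**2 = (-6)**2 = 36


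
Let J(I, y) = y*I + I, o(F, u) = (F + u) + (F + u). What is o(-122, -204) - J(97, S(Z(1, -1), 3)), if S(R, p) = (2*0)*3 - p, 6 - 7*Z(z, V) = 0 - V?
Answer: -458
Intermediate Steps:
o(F, u) = 2*F + 2*u
Z(z, V) = 6/7 + V/7 (Z(z, V) = 6/7 - (0 - V)/7 = 6/7 - (-1)*V/7 = 6/7 + V/7)
S(R, p) = -p (S(R, p) = 0*3 - p = 0 - p = -p)
J(I, y) = I + I*y (J(I, y) = I*y + I = I + I*y)
o(-122, -204) - J(97, S(Z(1, -1), 3)) = (2*(-122) + 2*(-204)) - 97*(1 - 1*3) = (-244 - 408) - 97*(1 - 3) = -652 - 97*(-2) = -652 - 1*(-194) = -652 + 194 = -458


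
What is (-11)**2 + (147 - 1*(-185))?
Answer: 453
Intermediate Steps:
(-11)**2 + (147 - 1*(-185)) = 121 + (147 + 185) = 121 + 332 = 453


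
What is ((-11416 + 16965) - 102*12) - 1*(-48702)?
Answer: 53027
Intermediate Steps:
((-11416 + 16965) - 102*12) - 1*(-48702) = (5549 - 1224) + 48702 = 4325 + 48702 = 53027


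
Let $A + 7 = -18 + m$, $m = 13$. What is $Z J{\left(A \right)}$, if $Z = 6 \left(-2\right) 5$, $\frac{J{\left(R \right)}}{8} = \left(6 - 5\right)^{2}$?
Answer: $-480$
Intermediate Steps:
$A = -12$ ($A = -7 + \left(-18 + 13\right) = -7 - 5 = -12$)
$J{\left(R \right)} = 8$ ($J{\left(R \right)} = 8 \left(6 - 5\right)^{2} = 8 \cdot 1^{2} = 8 \cdot 1 = 8$)
$Z = -60$ ($Z = \left(-12\right) 5 = -60$)
$Z J{\left(A \right)} = \left(-60\right) 8 = -480$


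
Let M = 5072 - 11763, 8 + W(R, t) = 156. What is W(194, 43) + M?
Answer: -6543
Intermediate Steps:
W(R, t) = 148 (W(R, t) = -8 + 156 = 148)
M = -6691
W(194, 43) + M = 148 - 6691 = -6543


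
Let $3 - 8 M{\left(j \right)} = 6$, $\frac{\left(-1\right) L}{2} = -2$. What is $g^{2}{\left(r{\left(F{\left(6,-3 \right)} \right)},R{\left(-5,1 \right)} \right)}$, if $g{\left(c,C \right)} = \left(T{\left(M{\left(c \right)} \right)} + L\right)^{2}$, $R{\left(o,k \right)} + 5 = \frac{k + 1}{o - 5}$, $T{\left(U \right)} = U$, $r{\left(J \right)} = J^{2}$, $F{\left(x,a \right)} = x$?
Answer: $\frac{707281}{4096} \approx 172.68$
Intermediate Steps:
$L = 4$ ($L = \left(-2\right) \left(-2\right) = 4$)
$M{\left(j \right)} = - \frac{3}{8}$ ($M{\left(j \right)} = \frac{3}{8} - \frac{3}{4} = - \frac{3}{8}$)
$R{\left(o,k \right)} = -5 + \frac{1 + k}{-5 + o}$ ($R{\left(o,k \right)} = -5 + \frac{k + 1}{o - 5} = -5 + \frac{1 + k}{-5 + o}$)
$g{\left(c,C \right)} = \frac{841}{64}$ ($g{\left(c,C \right)} = \left(- \frac{3}{8} + 4\right)^{2} = \left(\frac{29}{8}\right)^{2} = \frac{841}{64}$)
$g^{2}{\left(r{\left(F{\left(6,-3 \right)} \right)},R{\left(-5,1 \right)} \right)} = \left(\frac{841}{64}\right)^{2} = \frac{707281}{4096}$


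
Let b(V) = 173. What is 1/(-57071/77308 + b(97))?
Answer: 11044/1902459 ≈ 0.0058051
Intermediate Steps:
1/(-57071/77308 + b(97)) = 1/(-57071/77308 + 173) = 1/(-57071*1/77308 + 173) = 1/(-8153/11044 + 173) = 1/(1902459/11044) = 11044/1902459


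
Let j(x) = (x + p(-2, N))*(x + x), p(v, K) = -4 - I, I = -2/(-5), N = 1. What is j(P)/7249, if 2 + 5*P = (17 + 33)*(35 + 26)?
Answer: 18446496/181225 ≈ 101.79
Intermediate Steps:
I = ⅖ (I = -2*(-⅕) = ⅖ ≈ 0.40000)
P = 3048/5 (P = -⅖ + ((17 + 33)*(35 + 26))/5 = -⅖ + (50*61)/5 = -⅖ + (⅕)*3050 = -⅖ + 610 = 3048/5 ≈ 609.60)
p(v, K) = -22/5 (p(v, K) = -4 - 1*⅖ = -4 - ⅖ = -22/5)
j(x) = 2*x*(-22/5 + x) (j(x) = (x - 22/5)*(x + x) = (-22/5 + x)*(2*x) = 2*x*(-22/5 + x))
j(P)/7249 = ((⅖)*(3048/5)*(-22 + 5*(3048/5)))/7249 = ((⅖)*(3048/5)*(-22 + 3048))*(1/7249) = ((⅖)*(3048/5)*3026)*(1/7249) = (18446496/25)*(1/7249) = 18446496/181225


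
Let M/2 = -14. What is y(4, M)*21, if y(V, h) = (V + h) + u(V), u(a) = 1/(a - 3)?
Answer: -483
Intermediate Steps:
M = -28 (M = 2*(-14) = -28)
u(a) = 1/(-3 + a)
y(V, h) = V + h + 1/(-3 + V) (y(V, h) = (V + h) + 1/(-3 + V) = V + h + 1/(-3 + V))
y(4, M)*21 = ((1 + (-3 + 4)*(4 - 28))/(-3 + 4))*21 = ((1 + 1*(-24))/1)*21 = (1*(1 - 24))*21 = (1*(-23))*21 = -23*21 = -483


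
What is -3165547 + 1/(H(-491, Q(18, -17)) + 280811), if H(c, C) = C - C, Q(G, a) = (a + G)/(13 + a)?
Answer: -888920418616/280811 ≈ -3.1655e+6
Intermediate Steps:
Q(G, a) = (G + a)/(13 + a)
H(c, C) = 0
-3165547 + 1/(H(-491, Q(18, -17)) + 280811) = -3165547 + 1/(0 + 280811) = -3165547 + 1/280811 = -888920418616/280811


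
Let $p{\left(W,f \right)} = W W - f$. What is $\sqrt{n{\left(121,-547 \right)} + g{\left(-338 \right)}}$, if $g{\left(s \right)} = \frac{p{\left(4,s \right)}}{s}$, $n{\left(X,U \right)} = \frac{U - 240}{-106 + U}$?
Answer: $\frac{\sqrt{11376566}}{8489} \approx 0.39733$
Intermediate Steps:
$n{\left(X,U \right)} = \frac{-240 + U}{-106 + U}$
$p{\left(W,f \right)} = W^{2} - f$
$g{\left(s \right)} = \frac{16 - s}{s}$ ($g{\left(s \right)} = \frac{4^{2} - s}{s} = \frac{16 - s}{s}$)
$\sqrt{n{\left(121,-547 \right)} + g{\left(-338 \right)}} = \sqrt{\frac{-240 - 547}{-106 - 547} + \frac{16 - -338}{-338}} = \sqrt{\frac{1}{-653} \left(-787\right) - \frac{16 + 338}{338}} = \sqrt{\left(- \frac{1}{653}\right) \left(-787\right) - \frac{177}{169}} = \sqrt{\frac{787}{653} - \frac{177}{169}} = \sqrt{\frac{17422}{110357}} = \frac{\sqrt{11376566}}{8489}$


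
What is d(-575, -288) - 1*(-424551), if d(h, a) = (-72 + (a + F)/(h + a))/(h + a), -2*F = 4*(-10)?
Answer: 316192485587/744769 ≈ 4.2455e+5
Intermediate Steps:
F = 20 (F = -2*(-10) = -½*(-40) = 20)
d(h, a) = (-72 + (20 + a)/(a + h))/(a + h) (d(h, a) = (-72 + (a + 20)/(h + a))/(h + a) = (-72 + (20 + a)/(a + h))/(a + h))
d(-575, -288) - 1*(-424551) = (20 - 72*(-575) - 71*(-288))/(-288 - 575)² - 1*(-424551) = (20 + 41400 + 20448)/(-863)² + 424551 = (1/744769)*61868 + 424551 = 61868/744769 + 424551 = 316192485587/744769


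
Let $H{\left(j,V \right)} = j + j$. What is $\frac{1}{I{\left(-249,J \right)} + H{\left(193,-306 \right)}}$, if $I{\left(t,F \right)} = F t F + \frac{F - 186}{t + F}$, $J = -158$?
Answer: $- \frac{407}{2529769206} \approx -1.6088 \cdot 10^{-7}$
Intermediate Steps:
$H{\left(j,V \right)} = 2 j$
$I{\left(t,F \right)} = t F^{2} + \frac{-186 + F}{F + t}$
$\frac{1}{I{\left(-249,J \right)} + H{\left(193,-306 \right)}} = \frac{1}{\frac{-186 - 158 - 249 \left(-158\right)^{3} + \left(-158\right)^{2} \left(-249\right)^{2}}{-158 - 249} + 2 \cdot 193} = \frac{1}{\frac{-186 - 158 - -982133688 + 24964 \cdot 62001}{-407} + 386} = \frac{1}{- \frac{-186 - 158 + 982133688 + 1547792964}{407} + 386} = \frac{1}{\left(- \frac{1}{407}\right) 2529926308 + 386} = \frac{1}{- \frac{2529926308}{407} + 386} = \frac{1}{- \frac{2529769206}{407}} = - \frac{407}{2529769206}$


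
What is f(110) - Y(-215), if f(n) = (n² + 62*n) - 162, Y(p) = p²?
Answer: -27467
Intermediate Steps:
f(n) = -162 + n² + 62*n
f(110) - Y(-215) = (-162 + 110² + 62*110) - 1*(-215)² = (-162 + 12100 + 6820) - 1*46225 = 18758 - 46225 = -27467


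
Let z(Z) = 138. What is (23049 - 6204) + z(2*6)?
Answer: 16983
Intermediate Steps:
(23049 - 6204) + z(2*6) = (23049 - 6204) + 138 = 16845 + 138 = 16983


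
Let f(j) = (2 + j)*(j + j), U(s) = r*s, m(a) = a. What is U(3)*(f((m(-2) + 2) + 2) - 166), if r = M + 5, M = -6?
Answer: 450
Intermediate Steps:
r = -1 (r = -6 + 5 = -1)
U(s) = -s
f(j) = 2*j*(2 + j) (f(j) = (2 + j)*(2*j) = 2*j*(2 + j))
U(3)*(f((m(-2) + 2) + 2) - 166) = (-1*3)*(2*((-2 + 2) + 2)*(2 + ((-2 + 2) + 2)) - 166) = -3*(2*(0 + 2)*(2 + (0 + 2)) - 166) = -3*(2*2*(2 + 2) - 166) = -3*(2*2*4 - 166) = -3*(16 - 166) = -3*(-150) = 450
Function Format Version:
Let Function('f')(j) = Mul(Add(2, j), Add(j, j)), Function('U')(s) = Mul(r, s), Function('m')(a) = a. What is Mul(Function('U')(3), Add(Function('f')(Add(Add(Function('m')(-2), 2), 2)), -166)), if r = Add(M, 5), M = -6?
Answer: 450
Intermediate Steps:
r = -1 (r = Add(-6, 5) = -1)
Function('U')(s) = Mul(-1, s)
Function('f')(j) = Mul(2, j, Add(2, j)) (Function('f')(j) = Mul(Add(2, j), Mul(2, j)) = Mul(2, j, Add(2, j)))
Mul(Function('U')(3), Add(Function('f')(Add(Add(Function('m')(-2), 2), 2)), -166)) = Mul(Mul(-1, 3), Add(Mul(2, Add(Add(-2, 2), 2), Add(2, Add(Add(-2, 2), 2))), -166)) = Mul(-3, Add(Mul(2, Add(0, 2), Add(2, Add(0, 2))), -166)) = Mul(-3, Add(Mul(2, 2, Add(2, 2)), -166)) = Mul(-3, Add(Mul(2, 2, 4), -166)) = Mul(-3, Add(16, -166)) = Mul(-3, -150) = 450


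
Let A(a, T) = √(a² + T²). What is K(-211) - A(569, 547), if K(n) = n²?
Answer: 44521 - √622970 ≈ 43732.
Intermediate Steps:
A(a, T) = √(T² + a²)
K(-211) - A(569, 547) = (-211)² - √(547² + 569²) = 44521 - √(299209 + 323761) = 44521 - √622970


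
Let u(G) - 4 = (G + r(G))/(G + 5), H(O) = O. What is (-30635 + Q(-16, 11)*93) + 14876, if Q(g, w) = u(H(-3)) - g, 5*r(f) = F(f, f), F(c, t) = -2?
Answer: -140571/10 ≈ -14057.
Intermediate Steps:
r(f) = -⅖ (r(f) = (⅕)*(-2) = -⅖)
u(G) = 4 + (-⅖ + G)/(5 + G) (u(G) = 4 + (G - ⅖)/(G + 5) = 4 + (-⅖ + G)/(5 + G))
Q(g, w) = 23/10 - g (Q(g, w) = (98 + 25*(-3))/(5*(5 - 3)) - g = (⅕)*(98 - 75)/2 - g = (⅕)*(½)*23 - g = 23/10 - g)
(-30635 + Q(-16, 11)*93) + 14876 = (-30635 + (23/10 - 1*(-16))*93) + 14876 = (-30635 + (23/10 + 16)*93) + 14876 = (-30635 + (183/10)*93) + 14876 = (-30635 + 17019/10) + 14876 = -289331/10 + 14876 = -140571/10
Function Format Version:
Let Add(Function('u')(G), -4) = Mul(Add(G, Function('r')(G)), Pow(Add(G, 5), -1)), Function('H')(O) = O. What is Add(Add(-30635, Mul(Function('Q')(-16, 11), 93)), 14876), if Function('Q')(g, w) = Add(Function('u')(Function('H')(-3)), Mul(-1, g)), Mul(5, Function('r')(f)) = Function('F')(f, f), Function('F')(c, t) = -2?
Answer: Rational(-140571, 10) ≈ -14057.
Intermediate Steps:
Function('r')(f) = Rational(-2, 5) (Function('r')(f) = Mul(Rational(1, 5), -2) = Rational(-2, 5))
Function('u')(G) = Add(4, Mul(Pow(Add(5, G), -1), Add(Rational(-2, 5), G))) (Function('u')(G) = Add(4, Mul(Add(G, Rational(-2, 5)), Pow(Add(G, 5), -1))) = Add(4, Mul(Add(Rational(-2, 5), G), Pow(Add(5, G), -1))) = Add(4, Mul(Pow(Add(5, G), -1), Add(Rational(-2, 5), G))))
Function('Q')(g, w) = Add(Rational(23, 10), Mul(-1, g)) (Function('Q')(g, w) = Add(Mul(Rational(1, 5), Pow(Add(5, -3), -1), Add(98, Mul(25, -3))), Mul(-1, g)) = Add(Mul(Rational(1, 5), Pow(2, -1), Add(98, -75)), Mul(-1, g)) = Add(Mul(Rational(1, 5), Rational(1, 2), 23), Mul(-1, g)) = Add(Rational(23, 10), Mul(-1, g)))
Add(Add(-30635, Mul(Function('Q')(-16, 11), 93)), 14876) = Add(Add(-30635, Mul(Add(Rational(23, 10), Mul(-1, -16)), 93)), 14876) = Add(Add(-30635, Mul(Add(Rational(23, 10), 16), 93)), 14876) = Add(Add(-30635, Mul(Rational(183, 10), 93)), 14876) = Add(Add(-30635, Rational(17019, 10)), 14876) = Add(Rational(-289331, 10), 14876) = Rational(-140571, 10)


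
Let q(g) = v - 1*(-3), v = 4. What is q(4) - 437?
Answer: -430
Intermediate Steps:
q(g) = 7 (q(g) = 4 - 1*(-3) = 4 + 3 = 7)
q(4) - 437 = 7 - 437 = -430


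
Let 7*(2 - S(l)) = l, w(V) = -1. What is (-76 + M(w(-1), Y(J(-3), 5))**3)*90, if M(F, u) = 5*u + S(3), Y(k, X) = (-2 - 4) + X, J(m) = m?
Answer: -3590280/343 ≈ -10467.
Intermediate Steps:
S(l) = 2 - l/7
Y(k, X) = -6 + X
M(F, u) = 11/7 + 5*u (M(F, u) = 5*u + (2 - 1/7*3) = 5*u + (2 - 3/7) = 5*u + 11/7 = 11/7 + 5*u)
(-76 + M(w(-1), Y(J(-3), 5))**3)*90 = (-76 + (11/7 + 5*(-6 + 5))**3)*90 = (-76 + (11/7 + 5*(-1))**3)*90 = (-76 + (11/7 - 5)**3)*90 = (-76 + (-24/7)**3)*90 = (-76 - 13824/343)*90 = -39892/343*90 = -3590280/343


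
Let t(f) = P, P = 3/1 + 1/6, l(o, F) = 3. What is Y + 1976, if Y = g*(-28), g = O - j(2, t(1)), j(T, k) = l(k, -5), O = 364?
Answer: -8132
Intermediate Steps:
P = 19/6 (P = 3*1 + 1*(1/6) = 3 + 1/6 = 19/6 ≈ 3.1667)
t(f) = 19/6
j(T, k) = 3
g = 361 (g = 364 - 1*3 = 364 - 3 = 361)
Y = -10108 (Y = 361*(-28) = -10108)
Y + 1976 = -10108 + 1976 = -8132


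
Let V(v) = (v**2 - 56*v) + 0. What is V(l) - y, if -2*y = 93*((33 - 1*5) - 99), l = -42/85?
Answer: -47303307/14450 ≈ -3273.6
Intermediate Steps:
l = -42/85 (l = -42*1/85 = -42/85 ≈ -0.49412)
V(v) = v**2 - 56*v
y = 6603/2 (y = -93*((33 - 1*5) - 99)/2 = -93*((33 - 5) - 99)/2 = -93*(28 - 99)/2 = -93*(-71)/2 = -1/2*(-6603) = 6603/2 ≈ 3301.5)
V(l) - y = -42*(-56 - 42/85)/85 - 1*6603/2 = -42/85*(-4802/85) - 6603/2 = 201684/7225 - 6603/2 = -47303307/14450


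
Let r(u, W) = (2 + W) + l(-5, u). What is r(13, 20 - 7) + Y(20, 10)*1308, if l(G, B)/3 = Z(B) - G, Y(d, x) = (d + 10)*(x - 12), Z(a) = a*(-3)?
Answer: -78567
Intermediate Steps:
Z(a) = -3*a
Y(d, x) = (-12 + x)*(10 + d) (Y(d, x) = (10 + d)*(-12 + x) = (-12 + x)*(10 + d))
l(G, B) = -9*B - 3*G (l(G, B) = 3*(-3*B - G) = 3*(-G - 3*B) = -9*B - 3*G)
r(u, W) = 17 + W - 9*u (r(u, W) = (2 + W) + (-9*u - 3*(-5)) = (2 + W) + (-9*u + 15) = (2 + W) + (15 - 9*u) = 17 + W - 9*u)
r(13, 20 - 7) + Y(20, 10)*1308 = (17 + (20 - 7) - 9*13) + (-120 - 12*20 + 10*10 + 20*10)*1308 = (17 + 13 - 117) + (-120 - 240 + 100 + 200)*1308 = -87 - 60*1308 = -87 - 78480 = -78567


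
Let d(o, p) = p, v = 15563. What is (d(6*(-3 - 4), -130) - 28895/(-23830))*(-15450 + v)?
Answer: -69359513/4766 ≈ -14553.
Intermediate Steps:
(d(6*(-3 - 4), -130) - 28895/(-23830))*(-15450 + v) = (-130 - 28895/(-23830))*(-15450 + 15563) = (-130 - 28895*(-1/23830))*113 = (-130 + 5779/4766)*113 = -613801/4766*113 = -69359513/4766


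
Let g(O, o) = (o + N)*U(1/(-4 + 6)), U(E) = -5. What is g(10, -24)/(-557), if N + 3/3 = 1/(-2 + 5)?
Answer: -370/1671 ≈ -0.22142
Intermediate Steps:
N = -⅔ (N = -1 + 1/(-2 + 5) = -1 + 1/3 = -1 + ⅓ = -⅔ ≈ -0.66667)
g(O, o) = 10/3 - 5*o (g(O, o) = (o - ⅔)*(-5) = (-⅔ + o)*(-5) = 10/3 - 5*o)
g(10, -24)/(-557) = (10/3 - 5*(-24))/(-557) = (10/3 + 120)*(-1/557) = (370/3)*(-1/557) = -370/1671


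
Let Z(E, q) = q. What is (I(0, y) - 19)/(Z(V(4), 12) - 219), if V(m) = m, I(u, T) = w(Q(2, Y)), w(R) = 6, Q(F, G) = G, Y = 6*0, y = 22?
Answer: 13/207 ≈ 0.062802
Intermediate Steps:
Y = 0
I(u, T) = 6
(I(0, y) - 19)/(Z(V(4), 12) - 219) = (6 - 19)/(12 - 219) = -13/(-207) = -13*(-1/207) = 13/207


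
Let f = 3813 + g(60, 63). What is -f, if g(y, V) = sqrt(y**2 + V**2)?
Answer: -3900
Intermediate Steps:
g(y, V) = sqrt(V**2 + y**2)
f = 3900 (f = 3813 + sqrt(63**2 + 60**2) = 3813 + sqrt(3969 + 3600) = 3813 + sqrt(7569) = 3813 + 87 = 3900)
-f = -1*3900 = -3900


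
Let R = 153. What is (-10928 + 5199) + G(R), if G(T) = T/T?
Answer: -5728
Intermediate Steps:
G(T) = 1
(-10928 + 5199) + G(R) = (-10928 + 5199) + 1 = -5729 + 1 = -5728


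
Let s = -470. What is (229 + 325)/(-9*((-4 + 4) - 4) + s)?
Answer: -277/217 ≈ -1.2765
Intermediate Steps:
(229 + 325)/(-9*((-4 + 4) - 4) + s) = (229 + 325)/(-9*((-4 + 4) - 4) - 470) = 554/(-9*(0 - 4) - 470) = 554/(-9*(-4) - 470) = 554/(36 - 470) = 554/(-434) = 554*(-1/434) = -277/217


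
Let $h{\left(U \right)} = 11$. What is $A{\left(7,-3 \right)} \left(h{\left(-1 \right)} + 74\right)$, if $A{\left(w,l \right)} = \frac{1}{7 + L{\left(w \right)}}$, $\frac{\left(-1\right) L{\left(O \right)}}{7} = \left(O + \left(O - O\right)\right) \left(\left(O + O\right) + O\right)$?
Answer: $- \frac{85}{1022} \approx -0.08317$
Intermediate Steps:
$L{\left(O \right)} = - 21 O^{2}$ ($L{\left(O \right)} = - 7 \left(O + \left(O - O\right)\right) \left(\left(O + O\right) + O\right) = - 7 \left(O + 0\right) \left(2 O + O\right) = - 7 O 3 O = - 7 \cdot 3 O^{2} = - 21 O^{2}$)
$A{\left(w,l \right)} = \frac{1}{7 - 21 w^{2}}$
$A{\left(7,-3 \right)} \left(h{\left(-1 \right)} + 74\right) = - \frac{1}{-7 + 21 \cdot 7^{2}} \left(11 + 74\right) = - \frac{1}{-7 + 21 \cdot 49} \cdot 85 = - \frac{1}{-7 + 1029} \cdot 85 = - \frac{1}{1022} \cdot 85 = \left(-1\right) \frac{1}{1022} \cdot 85 = \left(- \frac{1}{1022}\right) 85 = - \frac{85}{1022}$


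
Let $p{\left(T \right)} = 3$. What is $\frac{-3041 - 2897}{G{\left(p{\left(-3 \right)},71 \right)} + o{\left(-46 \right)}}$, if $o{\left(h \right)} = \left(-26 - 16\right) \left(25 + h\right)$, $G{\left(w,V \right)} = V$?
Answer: $- \frac{5938}{953} \approx -6.2309$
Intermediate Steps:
$o{\left(h \right)} = -1050 - 42 h$ ($o{\left(h \right)} = - 42 \left(25 + h\right) = -1050 - 42 h$)
$\frac{-3041 - 2897}{G{\left(p{\left(-3 \right)},71 \right)} + o{\left(-46 \right)}} = \frac{-3041 - 2897}{71 - -882} = - \frac{5938}{71 + \left(-1050 + 1932\right)} = - \frac{5938}{71 + 882} = - \frac{5938}{953}$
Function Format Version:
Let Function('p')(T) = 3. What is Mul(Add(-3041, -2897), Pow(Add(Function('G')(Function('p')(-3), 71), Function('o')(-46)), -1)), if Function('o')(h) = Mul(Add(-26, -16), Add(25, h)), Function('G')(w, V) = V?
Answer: Rational(-5938, 953) ≈ -6.2309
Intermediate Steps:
Function('o')(h) = Add(-1050, Mul(-42, h)) (Function('o')(h) = Mul(-42, Add(25, h)) = Add(-1050, Mul(-42, h)))
Mul(Add(-3041, -2897), Pow(Add(Function('G')(Function('p')(-3), 71), Function('o')(-46)), -1)) = Mul(Add(-3041, -2897), Pow(Add(71, Add(-1050, Mul(-42, -46))), -1)) = Mul(-5938, Pow(Add(71, Add(-1050, 1932)), -1)) = Mul(-5938, Pow(Add(71, 882), -1)) = Mul(-5938, Pow(953, -1)) = Mul(-5938, Rational(1, 953)) = Rational(-5938, 953)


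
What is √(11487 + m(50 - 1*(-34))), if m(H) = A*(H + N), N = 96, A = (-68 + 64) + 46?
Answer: √19047 ≈ 138.01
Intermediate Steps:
A = 42 (A = -4 + 46 = 42)
m(H) = 4032 + 42*H (m(H) = 42*(H + 96) = 42*(96 + H) = 4032 + 42*H)
√(11487 + m(50 - 1*(-34))) = √(11487 + (4032 + 42*(50 - 1*(-34)))) = √(11487 + (4032 + 42*(50 + 34))) = √(11487 + (4032 + 42*84)) = √(11487 + (4032 + 3528)) = √(11487 + 7560) = √19047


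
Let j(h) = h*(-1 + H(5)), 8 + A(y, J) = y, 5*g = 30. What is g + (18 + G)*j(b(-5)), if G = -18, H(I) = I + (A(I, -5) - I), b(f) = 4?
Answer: 6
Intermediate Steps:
g = 6 (g = (⅕)*30 = 6)
A(y, J) = -8 + y
H(I) = -8 + I (H(I) = I + ((-8 + I) - I) = I - 8 = -8 + I)
j(h) = -4*h (j(h) = h*(-1 + (-8 + 5)) = h*(-1 - 3) = h*(-4) = -4*h)
g + (18 + G)*j(b(-5)) = 6 + (18 - 18)*(-4*4) = 6 + 0*(-16) = 6 + 0 = 6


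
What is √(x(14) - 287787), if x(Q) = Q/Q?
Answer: I*√287786 ≈ 536.46*I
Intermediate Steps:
x(Q) = 1
√(x(14) - 287787) = √(1 - 287787) = √(-287786) = I*√287786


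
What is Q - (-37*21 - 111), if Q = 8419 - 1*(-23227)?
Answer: 32534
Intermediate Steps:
Q = 31646 (Q = 8419 + 23227 = 31646)
Q - (-37*21 - 111) = 31646 - (-37*21 - 111) = 31646 - (-777 - 111) = 31646 - 1*(-888) = 31646 + 888 = 32534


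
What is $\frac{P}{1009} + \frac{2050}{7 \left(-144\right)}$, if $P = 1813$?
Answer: $- \frac{120473}{508536} \approx -0.2369$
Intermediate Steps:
$\frac{P}{1009} + \frac{2050}{7 \left(-144\right)} = \frac{1813}{1009} + \frac{2050}{7 \left(-144\right)} = 1813 \cdot \frac{1}{1009} + \frac{2050}{-1008} = \frac{1813}{1009} + 2050 \left(- \frac{1}{1008}\right) = \frac{1813}{1009} - \frac{1025}{504} = - \frac{120473}{508536}$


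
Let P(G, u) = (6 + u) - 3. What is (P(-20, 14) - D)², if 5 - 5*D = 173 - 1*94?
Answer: 25281/25 ≈ 1011.2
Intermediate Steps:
D = -74/5 (D = 1 - (173 - 1*94)/5 = 1 - (173 - 94)/5 = 1 - ⅕*79 = 1 - 79/5 = -74/5 ≈ -14.800)
P(G, u) = 3 + u
(P(-20, 14) - D)² = ((3 + 14) - 1*(-74/5))² = (17 + 74/5)² = (159/5)² = 25281/25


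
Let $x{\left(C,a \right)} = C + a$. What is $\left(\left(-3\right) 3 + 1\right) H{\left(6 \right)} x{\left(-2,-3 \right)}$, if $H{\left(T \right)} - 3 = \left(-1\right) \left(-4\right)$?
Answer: $280$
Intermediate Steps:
$H{\left(T \right)} = 7$ ($H{\left(T \right)} = 3 - -4 = 3 + 4 = 7$)
$\left(\left(-3\right) 3 + 1\right) H{\left(6 \right)} x{\left(-2,-3 \right)} = \left(\left(-3\right) 3 + 1\right) 7 \left(-2 - 3\right) = \left(-9 + 1\right) 7 \left(-5\right) = \left(-8\right) 7 \left(-5\right) = \left(-56\right) \left(-5\right) = 280$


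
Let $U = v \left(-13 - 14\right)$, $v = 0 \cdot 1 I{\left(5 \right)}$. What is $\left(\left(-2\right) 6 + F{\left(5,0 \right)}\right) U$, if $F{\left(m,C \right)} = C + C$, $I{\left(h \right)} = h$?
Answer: $0$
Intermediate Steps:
$v = 0$ ($v = 0 \cdot 1 \cdot 5 = 0 \cdot 5 = 0$)
$F{\left(m,C \right)} = 2 C$
$U = 0$ ($U = 0 \left(-13 - 14\right) = 0 \left(-27\right) = 0$)
$\left(\left(-2\right) 6 + F{\left(5,0 \right)}\right) U = \left(\left(-2\right) 6 + 2 \cdot 0\right) 0 = \left(-12 + 0\right) 0 = \left(-12\right) 0 = 0$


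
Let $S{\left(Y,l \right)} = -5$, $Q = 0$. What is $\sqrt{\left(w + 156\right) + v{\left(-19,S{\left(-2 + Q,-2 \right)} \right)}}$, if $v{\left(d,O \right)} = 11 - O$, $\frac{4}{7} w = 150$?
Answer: $\frac{\sqrt{1738}}{2} \approx 20.845$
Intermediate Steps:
$w = \frac{525}{2}$ ($w = \frac{7}{4} \cdot 150 = \frac{525}{2} \approx 262.5$)
$\sqrt{\left(w + 156\right) + v{\left(-19,S{\left(-2 + Q,-2 \right)} \right)}} = \sqrt{\left(\frac{525}{2} + 156\right) + \left(11 - -5\right)} = \sqrt{\frac{837}{2} + \left(11 + 5\right)} = \sqrt{\frac{837}{2} + 16} = \sqrt{\frac{869}{2}} = \frac{\sqrt{1738}}{2}$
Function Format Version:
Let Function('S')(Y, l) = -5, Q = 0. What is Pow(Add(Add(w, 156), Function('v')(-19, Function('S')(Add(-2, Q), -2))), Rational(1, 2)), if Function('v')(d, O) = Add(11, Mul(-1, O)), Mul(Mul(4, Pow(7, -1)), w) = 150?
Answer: Mul(Rational(1, 2), Pow(1738, Rational(1, 2))) ≈ 20.845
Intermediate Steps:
w = Rational(525, 2) (w = Mul(Rational(7, 4), 150) = Rational(525, 2) ≈ 262.50)
Pow(Add(Add(w, 156), Function('v')(-19, Function('S')(Add(-2, Q), -2))), Rational(1, 2)) = Pow(Add(Add(Rational(525, 2), 156), Add(11, Mul(-1, -5))), Rational(1, 2)) = Pow(Add(Rational(837, 2), Add(11, 5)), Rational(1, 2)) = Pow(Add(Rational(837, 2), 16), Rational(1, 2)) = Pow(Rational(869, 2), Rational(1, 2)) = Mul(Rational(1, 2), Pow(1738, Rational(1, 2)))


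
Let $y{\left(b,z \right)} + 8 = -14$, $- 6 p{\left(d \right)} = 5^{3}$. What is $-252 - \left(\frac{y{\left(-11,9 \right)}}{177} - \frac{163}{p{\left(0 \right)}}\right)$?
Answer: $- \frac{5745856}{22125} \approx -259.7$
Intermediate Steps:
$p{\left(d \right)} = - \frac{125}{6}$ ($p{\left(d \right)} = - \frac{5^{3}}{6} = \left(- \frac{1}{6}\right) 125 = - \frac{125}{6}$)
$y{\left(b,z \right)} = -22$ ($y{\left(b,z \right)} = -8 - 14 = -22$)
$-252 - \left(\frac{y{\left(-11,9 \right)}}{177} - \frac{163}{p{\left(0 \right)}}\right) = -252 - \left(- \frac{22}{177} - \frac{163}{- \frac{125}{6}}\right) = -252 - \left(\left(-22\right) \frac{1}{177} - - \frac{978}{125}\right) = -252 - \left(- \frac{22}{177} + \frac{978}{125}\right) = -252 - \frac{170356}{22125} = - \frac{5745856}{22125}$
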